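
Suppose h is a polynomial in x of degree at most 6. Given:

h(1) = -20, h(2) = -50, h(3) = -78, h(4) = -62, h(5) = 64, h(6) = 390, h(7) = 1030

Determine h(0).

First differences: -30, -28, 16, 126, 326, 640. Second differences: 2, 44, 110, 200, 314. Third differences: 42, 66, 90, 114. Fourth differences: 24, 24, 24.
Level-4 differences are constant, so h has degree 4.
Fitting a degree-4 polynomial gives h(x) = x^4 - 3x³ - 6x² - 6x - 6.
Then h(0) = -6.

-6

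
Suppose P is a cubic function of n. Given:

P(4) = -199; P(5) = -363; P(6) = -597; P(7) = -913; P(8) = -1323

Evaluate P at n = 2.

-33

First differences: -164, -234, -316, -410. Second differences: -70, -82, -94. Third differences: -12, -12.
Level-3 differences are constant, so P has degree 3.
Fitting a degree-3 polynomial gives P(n) = -2n³ - 5n² + 3n - 3.
Then P(2) = -33.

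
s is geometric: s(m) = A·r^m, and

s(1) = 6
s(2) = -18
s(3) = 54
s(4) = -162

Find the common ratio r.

-3

Consecutive ratio: -18/6 = -3, and 54/(-18) = -3, so r = -3.
Then A·(-3)^1 = 6 gives A = -2, and s(m) = -2·(-3)^m.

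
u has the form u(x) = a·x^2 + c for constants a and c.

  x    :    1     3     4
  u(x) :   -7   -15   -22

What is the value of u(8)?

From u(1) = -7 and u(3) = -15: 1a + c = -7 and 9a + c = -15.
Subtracting: 8a = -8, so a = -1; then c = -7 − (-1)·1 = -6.
So u(x) = -1x² − 6, and u(8) = -70.

-70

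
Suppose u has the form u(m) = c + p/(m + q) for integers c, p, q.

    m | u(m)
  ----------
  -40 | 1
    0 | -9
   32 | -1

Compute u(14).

-2

(u(m) − c)(m + q) = p for each data point; the three points give a linear system in c and q, then p follows.
Solving: c = 0, q = 4, p = -36, so u(m) = -36/(m + 4).
Then u(14) = 0 − 36/18 = -2.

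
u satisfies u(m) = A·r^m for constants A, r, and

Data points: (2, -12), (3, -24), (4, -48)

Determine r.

2

Consecutive ratio: -24/(-12) = 2, and -48/(-24) = 2, so r = 2.
Then A·2^2 = -12 gives A = -3, and u(m) = -3·2^m.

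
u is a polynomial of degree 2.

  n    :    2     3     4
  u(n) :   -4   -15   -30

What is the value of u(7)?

-99

Write u(n) = an² + bn + c; the 3 given values yield a linear system in the 3 coefficients.
Solving, u(n) = -2n² - n + 6.
Then u(7) = -99.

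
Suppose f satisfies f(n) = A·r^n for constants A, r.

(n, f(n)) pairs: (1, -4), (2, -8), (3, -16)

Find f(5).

Consecutive ratio: -8/(-4) = 2, and -16/(-8) = 2, so r = 2.
Then A·2^1 = -4 gives A = -2, and f(n) = -2·2^n.
f(5) = -2·2^5 = -64.

-64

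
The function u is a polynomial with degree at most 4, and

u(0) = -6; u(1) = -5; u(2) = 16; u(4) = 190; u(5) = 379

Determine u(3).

Write u(x) = ax^4 + bx³ + cx² + dx + e; the 5 given values yield a linear system in the 5 coefficients.
Solving, the leading coefficient vanishes, and u(x) = 3x³ + x² - 3x - 6.
Then u(3) = 75.

75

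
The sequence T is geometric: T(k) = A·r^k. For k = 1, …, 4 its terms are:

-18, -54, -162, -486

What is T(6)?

Consecutive ratio: -54/(-18) = 3, and -162/(-54) = 3, so r = 3.
Then A·3^1 = -18 gives A = -6, and T(k) = -6·3^k.
T(6) = -6·3^6 = -4374.

-4374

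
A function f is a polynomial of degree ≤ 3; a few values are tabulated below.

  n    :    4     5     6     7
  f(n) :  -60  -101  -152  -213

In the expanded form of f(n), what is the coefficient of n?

First differences: -41, -51, -61. Second differences: -10, -10.
Level-2 differences are constant, so f has degree 2.
Fitting a degree-2 polynomial gives f(n) = -5n² + 4n + 4.
The coefficient of n is 4.

4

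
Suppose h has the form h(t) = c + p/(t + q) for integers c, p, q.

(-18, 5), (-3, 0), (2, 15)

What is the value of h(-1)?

(h(t) − c)(t + q) = p for each data point; the three points give a linear system in c and q, then p follows.
Solving: c = 6, q = 0, p = 18, so h(t) = 6 + 18/(t + 0).
Then h(-1) = 6 + 18/(-1) = -12.

-12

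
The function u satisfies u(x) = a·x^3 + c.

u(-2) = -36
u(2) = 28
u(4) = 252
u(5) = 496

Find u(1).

0

From u(-2) = -36 and u(2) = 28: -8a + c = -36 and 8a + c = 28.
Subtracting: 16a = 64, so a = 4; then c = -36 − 4·(-8) = -4.
So u(x) = 4x³ − 4, and u(1) = 0.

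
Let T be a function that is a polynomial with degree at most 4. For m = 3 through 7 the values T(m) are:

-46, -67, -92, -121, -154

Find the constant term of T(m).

First differences: -21, -25, -29, -33. Second differences: -4, -4, -4.
Level-2 differences are constant, so T has degree 2.
Fitting a degree-2 polynomial gives T(m) = -2m² - 7m - 7.
The constant term is T(0) = -7.

-7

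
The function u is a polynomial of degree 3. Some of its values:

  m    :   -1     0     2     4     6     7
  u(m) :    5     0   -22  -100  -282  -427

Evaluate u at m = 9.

Write u(m) = am³ + bm² + cm + d; the 6 given values yield a linear system in the 4 coefficients.
Solving, u(m) = -m³ - m² - 5m.
Then u(9) = -855.

-855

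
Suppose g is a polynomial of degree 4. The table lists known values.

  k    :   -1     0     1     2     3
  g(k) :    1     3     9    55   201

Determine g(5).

Write g(k) = ak^4 + bk³ + ck² + dk + e; the 5 given values yield a linear system in the 5 coefficients.
Solving, g(k) = k^4 + 4k³ + k² + 3.
Then g(5) = 1153.

1153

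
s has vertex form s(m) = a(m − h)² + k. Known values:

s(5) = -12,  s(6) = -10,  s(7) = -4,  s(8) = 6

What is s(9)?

20

First differences 2, 6, 10; second difference 4 = 2a, so a = 2.
Expanding, the m-coefficient is −2ah = -4h; matching it to the data gives h = 5, and then k = -12.
So s(m) = 2(m − 5)² − 12.
s(9) = 2·4² − 12 = 20.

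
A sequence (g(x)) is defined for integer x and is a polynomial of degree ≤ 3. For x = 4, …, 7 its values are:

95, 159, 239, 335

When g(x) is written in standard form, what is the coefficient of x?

First differences: 64, 80, 96. Second differences: 16, 16.
Level-2 differences are constant, so g has degree 2.
Fitting a degree-2 polynomial gives g(x) = 8x² - 8x - 1.
The coefficient of x is -8.

-8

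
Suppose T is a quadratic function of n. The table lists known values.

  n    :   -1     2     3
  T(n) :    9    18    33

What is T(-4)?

54

Write T(n) = an² + bn + c; the 3 given values yield a linear system in the 3 coefficients.
Solving, T(n) = 3n² + 6.
Then T(-4) = 54.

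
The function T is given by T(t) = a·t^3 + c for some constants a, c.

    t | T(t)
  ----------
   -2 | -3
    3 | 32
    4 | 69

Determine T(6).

From T(-2) = -3 and T(3) = 32: -8a + c = -3 and 27a + c = 32.
Subtracting: 35a = 35, so a = 1; then c = -3 − 1·(-8) = 5.
So T(t) = 1t³ + 5, and T(6) = 221.

221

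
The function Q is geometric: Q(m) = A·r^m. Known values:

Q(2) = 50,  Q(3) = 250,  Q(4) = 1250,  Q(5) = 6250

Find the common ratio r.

Consecutive ratio: 250/50 = 5, and 1250/250 = 5, so r = 5.
Then A·5^2 = 50 gives A = 2, and Q(m) = 2·5^m.

5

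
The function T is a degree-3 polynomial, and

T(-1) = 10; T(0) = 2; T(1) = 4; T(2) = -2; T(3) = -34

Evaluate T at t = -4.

274

First differences: -8, 2, -6, -32. Second differences: 10, -8, -26. Third differences: -18, -18.
Level-3 differences are constant, so T has degree 3.
Fitting a degree-3 polynomial gives T(t) = -3t³ + 5t² + 2.
Then T(-4) = 274.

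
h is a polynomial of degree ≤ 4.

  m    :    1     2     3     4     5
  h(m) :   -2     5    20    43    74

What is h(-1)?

8

First differences: 7, 15, 23, 31. Second differences: 8, 8, 8.
Level-2 differences are constant, so h has degree 2.
Fitting a degree-2 polynomial gives h(m) = 4m² - 5m - 1.
Then h(-1) = 8.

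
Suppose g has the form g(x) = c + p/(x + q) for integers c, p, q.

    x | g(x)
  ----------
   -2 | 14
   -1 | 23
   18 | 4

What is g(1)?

(g(x) − c)(x + q) = p for each data point; the three points give a linear system in c and q, then p follows.
Solving: c = 5, q = 0, p = -18, so g(x) = 5 − 18/(x + 0).
Then g(1) = 5 − 18/1 = -13.

-13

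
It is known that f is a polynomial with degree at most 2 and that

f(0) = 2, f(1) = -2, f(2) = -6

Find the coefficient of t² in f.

0

First differences: -4, -4.
Level-1 differences are constant, so f has degree 1.
Fitting a degree-1 polynomial gives f(t) = -4t + 2.
The coefficient of t² is 0.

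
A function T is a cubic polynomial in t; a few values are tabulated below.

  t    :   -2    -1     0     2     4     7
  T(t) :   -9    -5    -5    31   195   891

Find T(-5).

Write T(t) = at³ + bt² + ct + d; the 6 given values yield a linear system in the 4 coefficients.
Solving, T(t) = 2t³ + 4t² + 2t - 5.
Then T(-5) = -165.

-165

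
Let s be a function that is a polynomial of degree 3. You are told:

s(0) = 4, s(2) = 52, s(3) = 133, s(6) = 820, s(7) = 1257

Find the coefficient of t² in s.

Write s(t) = at³ + bt² + ct + d; the 5 given values yield a linear system in the 4 coefficients.
Solving, s(t) = 3t³ + 4t² + 4t + 4.
The coefficient of t² is 4.

4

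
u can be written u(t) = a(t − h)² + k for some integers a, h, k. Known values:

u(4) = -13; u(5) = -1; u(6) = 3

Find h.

6

First differences 12, 4; second difference -8 = 2a, so a = -4.
Expanding, the t-coefficient is −2ah = 8h; matching it to the data gives h = 6, and then k = 3.
So u(t) = -4(t − 6)² + 3.
Hence h = 6.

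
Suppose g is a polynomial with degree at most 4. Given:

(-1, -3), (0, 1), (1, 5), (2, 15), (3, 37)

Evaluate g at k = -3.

Write g(k) = ak^4 + bk³ + ck² + dk + e; the 5 given values yield a linear system in the 5 coefficients.
Solving, the leading coefficient vanishes, and g(k) = k³ + 3k + 1.
Then g(-3) = -35.

-35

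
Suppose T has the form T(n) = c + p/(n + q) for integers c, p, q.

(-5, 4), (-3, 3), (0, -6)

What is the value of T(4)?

10

(T(n) − c)(n + q) = p for each data point; the three points give a linear system in c and q, then p follows.
Solving: c = 6, q = -1, p = 12, so T(n) = 6 + 12/(n − 1).
Then T(4) = 6 + 12/3 = 10.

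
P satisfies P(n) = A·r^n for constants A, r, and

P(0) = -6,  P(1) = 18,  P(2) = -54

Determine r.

Consecutive ratio: 18/(-6) = -3, and -54/18 = -3, so r = -3.
Then A·(-3)^0 = -6 gives A = -6, and P(n) = -6·(-3)^n.

-3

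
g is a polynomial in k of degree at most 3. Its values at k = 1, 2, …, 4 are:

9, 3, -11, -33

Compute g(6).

-101

First differences: -6, -14, -22. Second differences: -8, -8.
Level-2 differences are constant, so g has degree 2.
Fitting a degree-2 polynomial gives g(k) = -4k² + 6k + 7.
Then g(6) = -101.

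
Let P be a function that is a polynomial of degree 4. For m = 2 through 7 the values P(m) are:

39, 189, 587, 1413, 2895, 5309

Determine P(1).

5

First differences: 150, 398, 826, 1482, 2414. Second differences: 248, 428, 656, 932. Third differences: 180, 228, 276. Fourth differences: 48, 48.
Level-4 differences are constant, so P has degree 4.
Fitting a degree-4 polynomial gives P(m) = 2m^4 + 2m³ - 4m² + 2m + 3.
Then P(1) = 5.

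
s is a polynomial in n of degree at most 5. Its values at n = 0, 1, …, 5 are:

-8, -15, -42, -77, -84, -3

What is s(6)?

250

First differences: -7, -27, -35, -7, 81. Second differences: -20, -8, 28, 88. Third differences: 12, 36, 60. Fourth differences: 24, 24.
Level-4 differences are constant, so s has degree 4.
Fitting a degree-4 polynomial gives s(n) = n^4 - 4n³ - 5n² + n - 8.
Then s(6) = 250.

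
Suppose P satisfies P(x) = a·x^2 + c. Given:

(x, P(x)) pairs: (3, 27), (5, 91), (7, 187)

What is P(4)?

55

From P(3) = 27 and P(5) = 91: 9a + c = 27 and 25a + c = 91.
Subtracting: 16a = 64, so a = 4; then c = 27 − 4·9 = -9.
So P(x) = 4x² − 9, and P(4) = 55.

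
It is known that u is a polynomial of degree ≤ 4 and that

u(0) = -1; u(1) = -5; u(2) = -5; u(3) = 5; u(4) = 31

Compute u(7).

First differences: -4, 0, 10, 26. Second differences: 4, 10, 16. Third differences: 6, 6.
Level-3 differences are constant, so u has degree 3.
Fitting a degree-3 polynomial gives u(x) = x³ - x² - 4x - 1.
Then u(7) = 265.

265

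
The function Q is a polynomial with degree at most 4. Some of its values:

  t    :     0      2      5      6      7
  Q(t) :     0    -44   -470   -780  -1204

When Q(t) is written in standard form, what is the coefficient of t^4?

Write Q(t) = at^4 + bt³ + ct² + dt + e; the 5 given values yield a linear system in the 5 coefficients.
Solving, the leading coefficient vanishes, and Q(t) = -3t³ - 3t² - 4t.
The coefficient of t^4 is 0.

0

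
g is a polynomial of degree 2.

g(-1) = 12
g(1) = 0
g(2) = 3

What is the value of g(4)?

27

Write g(k) = ak² + bk + c; the 3 given values yield a linear system in the 3 coefficients.
Solving, g(k) = 3k² - 6k + 3.
Then g(4) = 27.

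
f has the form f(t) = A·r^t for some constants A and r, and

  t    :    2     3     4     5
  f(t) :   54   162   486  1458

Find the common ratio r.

3

Consecutive ratio: 162/54 = 3, and 486/162 = 3, so r = 3.
Then A·3^2 = 54 gives A = 6, and f(t) = 6·3^t.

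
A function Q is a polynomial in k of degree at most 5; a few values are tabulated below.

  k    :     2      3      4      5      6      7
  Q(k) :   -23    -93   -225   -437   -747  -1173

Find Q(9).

Write Q(k) = ak^5 + bk^4 + ck³ + dk² + ek + p; the 6 given values yield a linear system in the 6 coefficients.
Solving, the top 2 coefficients vanish, and Q(k) = -3k³ - 4k² + 7k + 3.
Then Q(9) = -2445.

-2445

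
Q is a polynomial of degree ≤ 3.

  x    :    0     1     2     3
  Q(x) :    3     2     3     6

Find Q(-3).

First differences: -1, 1, 3. Second differences: 2, 2.
Level-2 differences are constant, so Q has degree 2.
Fitting a degree-2 polynomial gives Q(x) = x² - 2x + 3.
Then Q(-3) = 18.

18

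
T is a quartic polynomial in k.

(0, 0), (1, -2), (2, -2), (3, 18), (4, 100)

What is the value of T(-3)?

Write T(k) = ak^4 + bk³ + ck² + dk + e; the 5 given values yield a linear system in the 5 coefficients.
Solving, T(k) = k^4 - 3k³ + 3k² - 3k.
Then T(-3) = 198.

198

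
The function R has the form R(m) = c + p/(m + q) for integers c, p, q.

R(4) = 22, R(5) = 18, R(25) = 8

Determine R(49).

7

(R(m) − c)(m + q) = p for each data point; the three points give a linear system in c and q, then p follows.
Solving: c = 6, q = -1, p = 48, so R(m) = 6 + 48/(m − 1).
Then R(49) = 6 + 48/48 = 7.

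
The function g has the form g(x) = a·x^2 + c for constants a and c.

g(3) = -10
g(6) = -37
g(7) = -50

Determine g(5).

From g(3) = -10 and g(6) = -37: 9a + c = -10 and 36a + c = -37.
Subtracting: 27a = -27, so a = -1; then c = -10 − (-1)·9 = -1.
So g(x) = -1x² − 1, and g(5) = -26.

-26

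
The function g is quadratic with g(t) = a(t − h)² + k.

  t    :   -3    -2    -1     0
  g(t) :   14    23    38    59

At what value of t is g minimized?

First differences 9, 15, 21; second difference 6 = 2a, so a = 3.
Expanding, the t-coefficient is −2ah = -6h; matching it to the data gives h = -4, and then k = 11.
So g(t) = 3(t + 4)² + 11.
Hence h = -4.

-4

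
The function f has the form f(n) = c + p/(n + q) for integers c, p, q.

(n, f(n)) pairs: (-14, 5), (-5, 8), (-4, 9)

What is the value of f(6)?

-3

(f(n) − c)(n + q) = p for each data point; the three points give a linear system in c and q, then p follows.
Solving: c = 3, q = -1, p = -30, so f(n) = 3 − 30/(n − 1).
Then f(6) = 3 − 30/5 = -3.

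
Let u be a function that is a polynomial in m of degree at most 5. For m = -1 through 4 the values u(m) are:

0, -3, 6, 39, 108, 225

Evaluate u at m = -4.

-39

First differences: -3, 9, 33, 69, 117. Second differences: 12, 24, 36, 48. Third differences: 12, 12, 12.
Level-3 differences are constant, so u has degree 3.
Fitting a degree-3 polynomial gives u(m) = 2m³ + 6m² + m - 3.
Then u(-4) = -39.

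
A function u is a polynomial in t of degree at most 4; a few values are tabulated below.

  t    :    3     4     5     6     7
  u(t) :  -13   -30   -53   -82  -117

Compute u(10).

Write u(t) = at^4 + bt³ + ct² + dt + e; the 5 given values yield a linear system in the 5 coefficients.
Solving, the top 2 coefficients vanish, and u(t) = -3t² + 4t + 2.
Then u(10) = -258.

-258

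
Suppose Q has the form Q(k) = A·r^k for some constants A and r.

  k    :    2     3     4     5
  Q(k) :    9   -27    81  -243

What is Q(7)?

Consecutive ratio: -27/9 = -3, and 81/(-27) = -3, so r = -3.
Then A·(-3)^2 = 9 gives A = 1, and Q(k) = 1·(-3)^k.
Q(7) = 1·(-3)^7 = -2187.

-2187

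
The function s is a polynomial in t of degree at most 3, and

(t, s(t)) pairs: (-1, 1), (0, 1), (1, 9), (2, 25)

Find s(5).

121

First differences: 0, 8, 16. Second differences: 8, 8.
Level-2 differences are constant, so s has degree 2.
Fitting a degree-2 polynomial gives s(t) = 4t² + 4t + 1.
Then s(5) = 121.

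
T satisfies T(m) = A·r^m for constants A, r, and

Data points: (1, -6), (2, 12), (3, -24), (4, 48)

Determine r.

Consecutive ratio: 12/(-6) = -2, and -24/12 = -2, so r = -2.
Then A·(-2)^1 = -6 gives A = 3, and T(m) = 3·(-2)^m.

-2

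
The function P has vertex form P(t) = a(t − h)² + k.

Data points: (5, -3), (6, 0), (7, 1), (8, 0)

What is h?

First differences 3, 1, -1; second difference -2 = 2a, so a = -1.
Expanding, the t-coefficient is −2ah = 2h; matching it to the data gives h = 7, and then k = 1.
So P(t) = -1(t − 7)² + 1.
Hence h = 7.

7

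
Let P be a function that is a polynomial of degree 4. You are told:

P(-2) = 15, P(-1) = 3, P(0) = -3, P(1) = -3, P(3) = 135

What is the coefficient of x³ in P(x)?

Write P(x) = ax^4 + bx³ + cx² + dx + e; the 5 given values yield a linear system in the 5 coefficients.
Solving, P(x) = x^4 + 2x³ + 2x² - 5x - 3.
The coefficient of x³ is 2.

2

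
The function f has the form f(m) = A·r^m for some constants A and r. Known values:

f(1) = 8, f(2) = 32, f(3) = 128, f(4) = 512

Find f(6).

Consecutive ratio: 32/8 = 4, and 128/32 = 4, so r = 4.
Then A·4^1 = 8 gives A = 2, and f(m) = 2·4^m.
f(6) = 2·4^6 = 8192.

8192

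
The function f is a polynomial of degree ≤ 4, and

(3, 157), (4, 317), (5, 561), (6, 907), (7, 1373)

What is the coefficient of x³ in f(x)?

3

Write f(x) = ax^4 + bx³ + cx² + dx + e; the 5 given values yield a linear system in the 5 coefficients.
Solving, the leading coefficient vanishes, and f(x) = 3x³ + 6x² + 7x + 1.
The coefficient of x³ is 3.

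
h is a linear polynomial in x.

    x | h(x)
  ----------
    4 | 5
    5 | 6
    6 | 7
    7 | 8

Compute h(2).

First differences: 1, 1, 1.
Level-1 differences are constant, so h has degree 1.
Fitting a degree-1 polynomial gives h(x) = x + 1.
Then h(2) = 3.

3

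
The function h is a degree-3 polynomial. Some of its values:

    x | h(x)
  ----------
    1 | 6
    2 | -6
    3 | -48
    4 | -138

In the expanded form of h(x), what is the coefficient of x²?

Write h(x) = ax³ + bx² + cx + d; the 4 given values yield a linear system in the 4 coefficients.
Solving, h(x) = -3x³ + 3x² + 6.
The coefficient of x² is 3.

3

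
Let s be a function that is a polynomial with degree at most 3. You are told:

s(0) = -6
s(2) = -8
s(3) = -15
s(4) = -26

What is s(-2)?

-20

Write s(m) = am³ + bm² + cm + d; the 4 given values yield a linear system in the 4 coefficients.
Solving, the leading coefficient vanishes, and s(m) = -2m² + 3m - 6.
Then s(-2) = -20.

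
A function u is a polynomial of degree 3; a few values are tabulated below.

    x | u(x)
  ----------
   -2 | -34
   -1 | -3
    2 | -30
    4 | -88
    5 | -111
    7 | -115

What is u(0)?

4

Write u(x) = ax³ + bx² + cx + d; the 6 given values yield a linear system in the 4 coefficients.
Solving, u(x) = x³ - 9x² - 3x + 4.
The constant term is u(0) = 4.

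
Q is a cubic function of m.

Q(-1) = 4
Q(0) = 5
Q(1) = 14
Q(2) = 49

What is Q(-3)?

Write Q(m) = am³ + bm² + cm + d; the 4 given values yield a linear system in the 4 coefficients.
Solving, Q(m) = 3m³ + 4m² + 2m + 5.
Then Q(-3) = -46.

-46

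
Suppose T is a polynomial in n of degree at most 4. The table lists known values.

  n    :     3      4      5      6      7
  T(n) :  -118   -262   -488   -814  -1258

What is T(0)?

First differences: -144, -226, -326, -444. Second differences: -82, -100, -118. Third differences: -18, -18.
Level-3 differences are constant, so T has degree 3.
Fitting a degree-3 polynomial gives T(n) = -3n³ - 5n² + 2n + 2.
The constant term is T(0) = 2.

2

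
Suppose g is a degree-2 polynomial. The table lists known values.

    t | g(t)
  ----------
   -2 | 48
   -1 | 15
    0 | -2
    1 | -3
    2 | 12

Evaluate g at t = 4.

90

First differences: -33, -17, -1, 15. Second differences: 16, 16, 16.
Level-2 differences are constant, so g has degree 2.
Fitting a degree-2 polynomial gives g(t) = 8t² - 9t - 2.
Then g(4) = 90.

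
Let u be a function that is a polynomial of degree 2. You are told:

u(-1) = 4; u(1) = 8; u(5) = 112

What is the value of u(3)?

Write u(k) = ak² + bk + c; the 3 given values yield a linear system in the 3 coefficients.
Solving, u(k) = 4k² + 2k + 2.
Then u(3) = 44.

44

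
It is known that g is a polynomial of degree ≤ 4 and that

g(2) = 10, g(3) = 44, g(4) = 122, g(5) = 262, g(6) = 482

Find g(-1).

-8

First differences: 34, 78, 140, 220. Second differences: 44, 62, 80. Third differences: 18, 18.
Level-3 differences are constant, so g has degree 3.
Fitting a degree-3 polynomial gives g(m) = 3m³ - 5m² + 2m + 2.
Then g(-1) = -8.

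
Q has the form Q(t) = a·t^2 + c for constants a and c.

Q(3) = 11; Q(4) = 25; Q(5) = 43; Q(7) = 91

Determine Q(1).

-5

From Q(3) = 11 and Q(4) = 25: 9a + c = 11 and 16a + c = 25.
Subtracting: 7a = 14, so a = 2; then c = 11 − 2·9 = -7.
So Q(t) = 2t² − 7, and Q(1) = -5.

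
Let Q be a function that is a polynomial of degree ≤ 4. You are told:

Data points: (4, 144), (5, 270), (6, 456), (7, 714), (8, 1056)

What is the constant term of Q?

0

First differences: 126, 186, 258, 342. Second differences: 60, 72, 84. Third differences: 12, 12.
Level-3 differences are constant, so Q has degree 3.
Fitting a degree-3 polynomial gives Q(m) = 2m³ + 4m.
The constant term is Q(0) = 0.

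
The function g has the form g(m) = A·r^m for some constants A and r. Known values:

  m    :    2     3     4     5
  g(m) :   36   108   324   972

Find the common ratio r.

3

Consecutive ratio: 108/36 = 3, and 324/108 = 3, so r = 3.
Then A·3^2 = 36 gives A = 4, and g(m) = 4·3^m.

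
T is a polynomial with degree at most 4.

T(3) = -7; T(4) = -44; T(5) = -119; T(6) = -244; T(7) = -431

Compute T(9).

First differences: -37, -75, -125, -187. Second differences: -38, -50, -62. Third differences: -12, -12.
Level-3 differences are constant, so T has degree 3.
Fitting a degree-3 polynomial gives T(t) = -2t³ + 5t² + 2t - 4.
Then T(9) = -1039.

-1039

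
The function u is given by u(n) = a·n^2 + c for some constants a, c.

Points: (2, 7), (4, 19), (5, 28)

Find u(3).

From u(2) = 7 and u(4) = 19: 4a + c = 7 and 16a + c = 19.
Subtracting: 12a = 12, so a = 1; then c = 7 − 1·4 = 3.
So u(n) = 1n² + 3, and u(3) = 12.

12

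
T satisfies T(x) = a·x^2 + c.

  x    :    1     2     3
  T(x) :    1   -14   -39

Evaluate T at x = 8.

-314

From T(1) = 1 and T(2) = -14: 1a + c = 1 and 4a + c = -14.
Subtracting: 3a = -15, so a = -5; then c = 1 − (-5)·1 = 6.
So T(x) = -5x² + 6, and T(8) = -314.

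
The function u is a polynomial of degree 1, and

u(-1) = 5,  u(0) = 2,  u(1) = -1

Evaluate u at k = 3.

-7

First differences: -3, -3.
Level-1 differences are constant, so u has degree 1.
Fitting a degree-1 polynomial gives u(k) = -3k + 2.
Then u(3) = -7.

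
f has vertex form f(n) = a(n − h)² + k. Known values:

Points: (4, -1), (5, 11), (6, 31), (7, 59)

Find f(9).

139

First differences 12, 20, 28; second difference 8 = 2a, so a = 4.
Expanding, the n-coefficient is −2ah = -8h; matching it to the data gives h = 3, and then k = -5.
So f(n) = 4(n − 3)² − 5.
f(9) = 4·6² − 5 = 139.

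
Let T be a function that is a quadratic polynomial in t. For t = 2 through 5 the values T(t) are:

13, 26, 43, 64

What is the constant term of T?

-1

First differences: 13, 17, 21. Second differences: 4, 4.
Level-2 differences are constant, so T has degree 2.
Fitting a degree-2 polynomial gives T(t) = 2t² + 3t - 1.
The constant term is T(0) = -1.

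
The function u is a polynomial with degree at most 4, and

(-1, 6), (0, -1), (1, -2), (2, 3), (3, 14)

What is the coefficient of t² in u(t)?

3

First differences: -7, -1, 5, 11. Second differences: 6, 6, 6.
Level-2 differences are constant, so u has degree 2.
Fitting a degree-2 polynomial gives u(t) = 3t² - 4t - 1.
The coefficient of t² is 3.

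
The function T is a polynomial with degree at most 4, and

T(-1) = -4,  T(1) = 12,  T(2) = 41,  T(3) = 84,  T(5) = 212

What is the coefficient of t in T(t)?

Write T(t) = at^4 + bt³ + ct² + dt + e; the 5 given values yield a linear system in the 5 coefficients.
Solving, the top 2 coefficients vanish, and T(t) = 7t² + 8t - 3.
The coefficient of t is 8.

8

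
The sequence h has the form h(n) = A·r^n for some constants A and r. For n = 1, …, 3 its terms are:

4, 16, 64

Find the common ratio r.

4

Consecutive ratio: 16/4 = 4, and 64/16 = 4, so r = 4.
Then A·4^1 = 4 gives A = 1, and h(n) = 1·4^n.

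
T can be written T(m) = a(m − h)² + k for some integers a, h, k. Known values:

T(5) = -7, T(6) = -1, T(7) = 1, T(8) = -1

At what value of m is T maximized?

7

First differences 6, 2, -2; second difference -4 = 2a, so a = -2.
Expanding, the m-coefficient is −2ah = 4h; matching it to the data gives h = 7, and then k = 1.
So T(m) = -2(m − 7)² + 1.
Hence h = 7.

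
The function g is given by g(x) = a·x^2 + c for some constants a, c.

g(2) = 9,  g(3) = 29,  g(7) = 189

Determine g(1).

From g(2) = 9 and g(3) = 29: 4a + c = 9 and 9a + c = 29.
Subtracting: 5a = 20, so a = 4; then c = 9 − 4·4 = -7.
So g(x) = 4x² − 7, and g(1) = -3.

-3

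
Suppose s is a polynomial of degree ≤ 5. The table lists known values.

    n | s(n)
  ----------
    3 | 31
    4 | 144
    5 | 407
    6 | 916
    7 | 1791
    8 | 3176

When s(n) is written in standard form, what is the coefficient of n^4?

First differences: 113, 263, 509, 875, 1385. Second differences: 150, 246, 366, 510. Third differences: 96, 120, 144. Fourth differences: 24, 24.
Level-4 differences are constant, so s has degree 4.
Fitting a degree-4 polynomial gives s(n) = n^4 - 2n³ + 2n² - 2n - 8.
The coefficient of n^4 is 1.

1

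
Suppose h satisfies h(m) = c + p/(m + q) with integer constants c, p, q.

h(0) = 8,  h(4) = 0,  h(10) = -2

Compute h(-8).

(h(m) − c)(m + q) = p for each data point; the three points give a linear system in c and q, then p follows.
Solving: c = -4, q = 2, p = 24, so h(m) = -4 + 24/(m + 2).
Then h(-8) = -4 + 24/(-6) = -8.

-8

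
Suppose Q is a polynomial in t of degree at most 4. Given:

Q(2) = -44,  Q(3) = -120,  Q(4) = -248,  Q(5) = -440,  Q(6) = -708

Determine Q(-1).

First differences: -76, -128, -192, -268. Second differences: -52, -64, -76. Third differences: -12, -12.
Level-3 differences are constant, so Q has degree 3.
Fitting a degree-3 polynomial gives Q(t) = -2t³ - 8t² + 2t.
Then Q(-1) = -8.

-8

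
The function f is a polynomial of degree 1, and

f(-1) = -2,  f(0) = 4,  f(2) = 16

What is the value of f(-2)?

Write f(k) = ak + b; the 3 given values yield a linear system in the 2 coefficients.
Solving, f(k) = 6k + 4.
Then f(-2) = -8.

-8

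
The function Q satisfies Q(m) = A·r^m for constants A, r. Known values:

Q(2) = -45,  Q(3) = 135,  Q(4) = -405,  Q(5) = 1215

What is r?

-3

Consecutive ratio: 135/(-45) = -3, and -405/135 = -3, so r = -3.
Then A·(-3)^2 = -45 gives A = -5, and Q(m) = -5·(-3)^m.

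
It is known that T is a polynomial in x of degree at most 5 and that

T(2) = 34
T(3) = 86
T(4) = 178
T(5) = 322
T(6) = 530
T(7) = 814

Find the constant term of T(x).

First differences: 52, 92, 144, 208, 284. Second differences: 40, 52, 64, 76. Third differences: 12, 12, 12.
Level-3 differences are constant, so T has degree 3.
Fitting a degree-3 polynomial gives T(x) = 2x³ + 2x² + 4x + 2.
The constant term is T(0) = 2.

2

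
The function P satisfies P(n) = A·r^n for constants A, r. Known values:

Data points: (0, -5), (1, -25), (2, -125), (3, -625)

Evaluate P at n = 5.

Consecutive ratio: -25/(-5) = 5, and -125/(-25) = 5, so r = 5.
Then A·5^0 = -5 gives A = -5, and P(n) = -5·5^n.
P(5) = -5·5^5 = -15625.

-15625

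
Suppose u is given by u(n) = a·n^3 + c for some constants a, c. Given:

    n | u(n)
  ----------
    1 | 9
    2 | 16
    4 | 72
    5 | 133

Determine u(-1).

7

From u(1) = 9 and u(2) = 16: 1a + c = 9 and 8a + c = 16.
Subtracting: 7a = 7, so a = 1; then c = 9 − 1·1 = 8.
So u(n) = 1n³ + 8, and u(-1) = 7.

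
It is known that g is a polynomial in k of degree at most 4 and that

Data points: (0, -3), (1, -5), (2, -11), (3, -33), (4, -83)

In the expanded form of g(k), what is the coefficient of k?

-4

First differences: -2, -6, -22, -50. Second differences: -4, -16, -28. Third differences: -12, -12.
Level-3 differences are constant, so g has degree 3.
Fitting a degree-3 polynomial gives g(k) = -2k³ + 4k² - 4k - 3.
The coefficient of k is -4.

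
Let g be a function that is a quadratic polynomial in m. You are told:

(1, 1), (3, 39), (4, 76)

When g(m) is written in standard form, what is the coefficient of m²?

Write g(m) = am² + bm + c; the 3 given values yield a linear system in the 3 coefficients.
Solving, g(m) = 6m² - 5m.
The coefficient of m² is 6.

6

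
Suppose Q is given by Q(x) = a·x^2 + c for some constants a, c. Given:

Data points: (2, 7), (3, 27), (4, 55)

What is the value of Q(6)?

135

From Q(2) = 7 and Q(3) = 27: 4a + c = 7 and 9a + c = 27.
Subtracting: 5a = 20, so a = 4; then c = 7 − 4·4 = -9.
So Q(x) = 4x² − 9, and Q(6) = 135.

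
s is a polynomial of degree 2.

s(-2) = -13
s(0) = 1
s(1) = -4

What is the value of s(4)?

Write s(k) = ak² + bk + c; the 3 given values yield a linear system in the 3 coefficients.
Solving, s(k) = -4k² - k + 1.
Then s(4) = -67.

-67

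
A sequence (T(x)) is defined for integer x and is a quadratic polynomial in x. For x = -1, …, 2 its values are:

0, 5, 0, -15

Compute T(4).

-75

Write T(x) = ax² + bx + c; the 4 given values yield a linear system in the 3 coefficients.
Solving, T(x) = -5x² + 5.
Then T(4) = -75.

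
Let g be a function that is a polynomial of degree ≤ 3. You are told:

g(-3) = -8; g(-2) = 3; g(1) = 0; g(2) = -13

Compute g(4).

Write g(k) = ak³ + bk² + ck + d; the 4 given values yield a linear system in the 4 coefficients.
Solving, the leading coefficient vanishes, and g(k) = -3k² - 4k + 7.
Then g(4) = -57.

-57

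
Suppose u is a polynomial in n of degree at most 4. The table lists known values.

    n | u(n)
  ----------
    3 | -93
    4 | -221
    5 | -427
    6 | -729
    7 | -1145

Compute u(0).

3

Write u(n) = an^4 + bn³ + cn² + dn + e; the 5 given values yield a linear system in the 5 coefficients.
Solving, the leading coefficient vanishes, and u(n) = -3n³ - 3n² + 4n + 3.
Then u(0) = 3.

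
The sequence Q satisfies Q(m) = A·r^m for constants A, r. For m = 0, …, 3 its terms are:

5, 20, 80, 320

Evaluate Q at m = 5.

5120

Consecutive ratio: 20/5 = 4, and 80/20 = 4, so r = 4.
Then A·4^0 = 5 gives A = 5, and Q(m) = 5·4^m.
Q(5) = 5·4^5 = 5120.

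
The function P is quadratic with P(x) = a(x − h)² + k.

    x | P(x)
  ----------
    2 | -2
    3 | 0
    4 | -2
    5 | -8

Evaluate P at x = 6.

-18

First differences 2, -2, -6; second difference -4 = 2a, so a = -2.
Expanding, the x-coefficient is −2ah = 4h; matching it to the data gives h = 3, and then k = 0.
So P(x) = -2(x − 3)² + 0.
P(6) = -2·3² + 0 = -18.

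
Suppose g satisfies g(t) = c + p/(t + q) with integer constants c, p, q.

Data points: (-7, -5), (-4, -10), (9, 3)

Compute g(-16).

-2

(g(t) − c)(t + q) = p for each data point; the three points give a linear system in c and q, then p follows.
Solving: c = 0, q = 1, p = 30, so g(t) = 30/(t + 1).
Then g(-16) = 0 + 30/(-15) = -2.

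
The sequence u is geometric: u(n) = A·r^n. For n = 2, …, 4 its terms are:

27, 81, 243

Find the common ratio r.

3

Consecutive ratio: 81/27 = 3, and 243/81 = 3, so r = 3.
Then A·3^2 = 27 gives A = 3, and u(n) = 3·3^n.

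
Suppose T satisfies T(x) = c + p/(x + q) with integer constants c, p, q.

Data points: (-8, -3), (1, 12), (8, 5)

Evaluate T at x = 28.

(T(x) − c)(x + q) = p for each data point; the three points give a linear system in c and q, then p follows.
Solving: c = 2, q = 2, p = 30, so T(x) = 2 + 30/(x + 2).
Then T(28) = 2 + 30/30 = 3.

3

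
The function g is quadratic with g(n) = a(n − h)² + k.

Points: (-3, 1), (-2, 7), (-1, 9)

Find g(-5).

-23

First differences 6, 2; second difference -4 = 2a, so a = -2.
Expanding, the n-coefficient is −2ah = 4h; matching it to the data gives h = -1, and then k = 9.
So g(n) = -2(n + 1)² + 9.
g(-5) = -2·(-4)² + 9 = -23.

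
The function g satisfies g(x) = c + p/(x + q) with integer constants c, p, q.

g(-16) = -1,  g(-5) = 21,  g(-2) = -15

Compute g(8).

-5

(g(x) − c)(x + q) = p for each data point; the three points give a linear system in c and q, then p follows.
Solving: c = -3, q = 4, p = -24, so g(x) = -3 − 24/(x + 4).
Then g(8) = -3 − 24/12 = -5.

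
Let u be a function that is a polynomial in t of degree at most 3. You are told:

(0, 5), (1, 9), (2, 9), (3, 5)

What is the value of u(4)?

-3

Write u(t) = at³ + bt² + ct + d; the 4 given values yield a linear system in the 4 coefficients.
Solving, the leading coefficient vanishes, and u(t) = -2t² + 6t + 5.
Then u(4) = -3.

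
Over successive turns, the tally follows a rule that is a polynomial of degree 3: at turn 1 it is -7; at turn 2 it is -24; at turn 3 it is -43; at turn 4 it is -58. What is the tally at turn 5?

Write the value at m as s(m).
Write s(m) = am³ + bm² + cm + d; the 4 given values yield a linear system in the 4 coefficients.
Solving, s(m) = m³ - 7m² - 3m + 2.
Then s(5) = -63.

-63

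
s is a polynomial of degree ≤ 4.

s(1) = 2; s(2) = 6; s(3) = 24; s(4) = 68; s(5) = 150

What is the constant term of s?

0

First differences: 4, 18, 44, 82. Second differences: 14, 26, 38. Third differences: 12, 12.
Level-3 differences are constant, so s has degree 3.
Fitting a degree-3 polynomial gives s(m) = 2m³ - 5m² + 5m.
The constant term is s(0) = 0.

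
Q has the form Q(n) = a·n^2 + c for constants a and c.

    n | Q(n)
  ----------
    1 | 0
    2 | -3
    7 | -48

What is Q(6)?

From Q(1) = 0 and Q(2) = -3: 1a + c = 0 and 4a + c = -3.
Subtracting: 3a = -3, so a = -1; then c = 0 − (-1)·1 = 1.
So Q(n) = -1n² + 1, and Q(6) = -35.

-35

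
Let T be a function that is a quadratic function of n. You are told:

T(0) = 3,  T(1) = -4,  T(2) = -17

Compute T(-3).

-12

Write T(n) = an² + bn + c; the 3 given values yield a linear system in the 3 coefficients.
Solving, T(n) = -3n² - 4n + 3.
Then T(-3) = -12.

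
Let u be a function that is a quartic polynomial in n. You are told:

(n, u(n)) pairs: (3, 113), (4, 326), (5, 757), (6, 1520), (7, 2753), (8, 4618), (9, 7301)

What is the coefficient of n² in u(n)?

First differences: 213, 431, 763, 1233, 1865, 2683. Second differences: 218, 332, 470, 632, 818. Third differences: 114, 138, 162, 186. Fourth differences: 24, 24, 24.
Level-4 differences are constant, so u has degree 4.
Fitting a degree-4 polynomial gives u(n) = n^4 + n³ + n + 2.
The coefficient of n² is 0.

0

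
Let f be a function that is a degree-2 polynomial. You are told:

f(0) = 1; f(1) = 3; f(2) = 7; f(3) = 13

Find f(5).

First differences: 2, 4, 6. Second differences: 2, 2.
Level-2 differences are constant, so f has degree 2.
Fitting a degree-2 polynomial gives f(m) = m² + m + 1.
Then f(5) = 31.

31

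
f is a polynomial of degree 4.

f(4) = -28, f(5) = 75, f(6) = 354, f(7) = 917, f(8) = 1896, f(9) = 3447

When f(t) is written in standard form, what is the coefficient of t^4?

First differences: 103, 279, 563, 979, 1551. Second differences: 176, 284, 416, 572. Third differences: 108, 132, 156. Fourth differences: 24, 24.
Level-4 differences are constant, so f has degree 4.
Fitting a degree-4 polynomial gives f(t) = t^4 - 4t³ - 3t² + 5t.
The coefficient of t^4 is 1.

1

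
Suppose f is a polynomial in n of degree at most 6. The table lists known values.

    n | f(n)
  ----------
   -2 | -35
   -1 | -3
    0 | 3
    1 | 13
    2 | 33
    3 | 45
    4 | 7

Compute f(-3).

First differences: 32, 6, 10, 20, 12, -38. Second differences: -26, 4, 10, -8, -50. Third differences: 30, 6, -18, -42. Fourth differences: -24, -24, -24.
Level-4 differences are constant, so f has degree 4.
Fitting a degree-4 polynomial gives f(n) = -n^4 + 3n³ + 3n² + 5n + 3.
Then f(-3) = -147.

-147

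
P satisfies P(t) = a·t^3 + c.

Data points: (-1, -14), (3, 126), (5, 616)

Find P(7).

1706

From P(-1) = -14 and P(3) = 126: -1a + c = -14 and 27a + c = 126.
Subtracting: 28a = 140, so a = 5; then c = -14 − 5·(-1) = -9.
So P(t) = 5t³ − 9, and P(7) = 1706.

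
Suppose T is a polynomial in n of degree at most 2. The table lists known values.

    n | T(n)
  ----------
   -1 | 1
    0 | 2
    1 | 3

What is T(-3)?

-1

Write T(n) = an² + bn + c; the 3 given values yield a linear system in the 3 coefficients.
Solving, the leading coefficient vanishes, and T(n) = n + 2.
Then T(-3) = -1.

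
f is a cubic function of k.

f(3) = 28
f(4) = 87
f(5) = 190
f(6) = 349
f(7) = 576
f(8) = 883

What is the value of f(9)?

First differences: 59, 103, 159, 227, 307. Second differences: 44, 56, 68, 80. Third differences: 12, 12, 12.
Level-3 differences are constant, so f has degree 3.
Extending the table by one column gives the next first difference 399, so f(9) = 883 + 399 = 1282.

1282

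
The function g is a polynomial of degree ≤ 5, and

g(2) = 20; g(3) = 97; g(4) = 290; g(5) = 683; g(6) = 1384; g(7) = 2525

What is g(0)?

First differences: 77, 193, 393, 701, 1141. Second differences: 116, 200, 308, 440. Third differences: 84, 108, 132. Fourth differences: 24, 24.
Level-4 differences are constant, so g has degree 4.
Fitting a degree-4 polynomial gives g(x) = x^4 + 3x² - 3x - 2.
Then g(0) = -2.

-2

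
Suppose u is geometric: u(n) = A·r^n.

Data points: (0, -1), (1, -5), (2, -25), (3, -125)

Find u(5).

Consecutive ratio: -5/(-1) = 5, and -25/(-5) = 5, so r = 5.
Then A·5^0 = -1 gives A = -1, and u(n) = -1·5^n.
u(5) = -1·5^5 = -3125.

-3125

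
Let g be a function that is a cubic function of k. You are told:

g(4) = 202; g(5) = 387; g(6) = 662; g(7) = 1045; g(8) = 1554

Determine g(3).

First differences: 185, 275, 383, 509. Second differences: 90, 108, 126. Third differences: 18, 18.
Level-3 differences are constant, so g has degree 3.
Fitting a degree-3 polynomial gives g(k) = 3k³ + 2k + 2.
Then g(3) = 89.

89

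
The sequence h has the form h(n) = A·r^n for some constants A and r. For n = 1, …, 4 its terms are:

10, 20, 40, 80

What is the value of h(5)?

Consecutive ratio: 20/10 = 2, and 40/20 = 2, so r = 2.
Then A·2^1 = 10 gives A = 5, and h(n) = 5·2^n.
h(5) = 5·2^5 = 160.

160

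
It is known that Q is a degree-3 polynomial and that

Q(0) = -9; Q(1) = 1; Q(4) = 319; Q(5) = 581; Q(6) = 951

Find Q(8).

2087

Write Q(t) = at³ + bt² + ct + d; the 5 given values yield a linear system in the 4 coefficients.
Solving, Q(t) = 3t³ + 9t² - 2t - 9.
Then Q(8) = 2087.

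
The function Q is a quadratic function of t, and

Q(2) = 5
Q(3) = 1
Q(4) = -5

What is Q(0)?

7

Write Q(t) = at² + bt + c; the 3 given values yield a linear system in the 3 coefficients.
Solving, Q(t) = -t² + t + 7.
The constant term is Q(0) = 7.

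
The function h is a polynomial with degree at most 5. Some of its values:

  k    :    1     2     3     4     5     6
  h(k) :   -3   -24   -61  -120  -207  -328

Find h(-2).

24

Write h(k) = ak^5 + bk^4 + ck³ + dk² + ek + p; the 6 given values yield a linear system in the 6 coefficients.
Solving, the top 2 coefficients vanish, and h(k) = -k³ - 2k² - 8k + 8.
Then h(-2) = 24.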